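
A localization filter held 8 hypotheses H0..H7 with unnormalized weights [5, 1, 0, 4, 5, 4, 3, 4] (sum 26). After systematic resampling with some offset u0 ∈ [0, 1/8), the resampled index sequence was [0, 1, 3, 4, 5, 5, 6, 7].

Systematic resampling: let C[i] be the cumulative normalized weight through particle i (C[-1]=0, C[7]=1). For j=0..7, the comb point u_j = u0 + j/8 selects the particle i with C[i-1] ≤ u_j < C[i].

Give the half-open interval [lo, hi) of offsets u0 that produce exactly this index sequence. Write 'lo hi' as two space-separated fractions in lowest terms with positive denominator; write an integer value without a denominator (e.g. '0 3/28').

C = [5/26, 3/13, 3/13, 5/13, 15/26, 19/26, 11/13, 1]
j=0 picked index 0: u0 ∈ [0, 5/26)
j=1 picked index 1: u0 ∈ [7/104, 11/104)
j=2 picked index 3: u0 ∈ [-1/52, 7/52)
j=3 picked index 4: u0 ∈ [1/104, 21/104)
j=4 picked index 5: u0 ∈ [1/13, 3/13)
j=5 picked index 5: u0 ∈ [-5/104, 11/104)
j=6 picked index 6: u0 ∈ [-1/52, 5/52)
j=7 picked index 7: u0 ∈ [-3/104, 1/8)
intersection: [1/13, 5/52)

1/13 5/52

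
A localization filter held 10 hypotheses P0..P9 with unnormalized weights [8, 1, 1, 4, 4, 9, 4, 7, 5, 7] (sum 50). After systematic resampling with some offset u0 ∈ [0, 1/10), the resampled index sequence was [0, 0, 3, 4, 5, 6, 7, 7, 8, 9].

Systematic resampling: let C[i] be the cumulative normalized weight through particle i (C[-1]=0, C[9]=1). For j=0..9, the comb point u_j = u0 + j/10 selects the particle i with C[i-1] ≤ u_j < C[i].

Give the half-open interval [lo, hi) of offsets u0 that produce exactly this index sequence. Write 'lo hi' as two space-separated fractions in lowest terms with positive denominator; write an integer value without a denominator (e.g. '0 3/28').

C = [4/25, 9/50, 1/5, 7/25, 9/25, 27/50, 31/50, 19/25, 43/50, 1]
j=0 picked index 0: u0 ∈ [0, 4/25)
j=1 picked index 0: u0 ∈ [-1/10, 3/50)
j=2 picked index 3: u0 ∈ [0, 2/25)
j=3 picked index 4: u0 ∈ [-1/50, 3/50)
j=4 picked index 5: u0 ∈ [-1/25, 7/50)
j=5 picked index 6: u0 ∈ [1/25, 3/25)
j=6 picked index 7: u0 ∈ [1/50, 4/25)
j=7 picked index 7: u0 ∈ [-2/25, 3/50)
j=8 picked index 8: u0 ∈ [-1/25, 3/50)
j=9 picked index 9: u0 ∈ [-1/25, 1/10)
intersection: [1/25, 3/50)

1/25 3/50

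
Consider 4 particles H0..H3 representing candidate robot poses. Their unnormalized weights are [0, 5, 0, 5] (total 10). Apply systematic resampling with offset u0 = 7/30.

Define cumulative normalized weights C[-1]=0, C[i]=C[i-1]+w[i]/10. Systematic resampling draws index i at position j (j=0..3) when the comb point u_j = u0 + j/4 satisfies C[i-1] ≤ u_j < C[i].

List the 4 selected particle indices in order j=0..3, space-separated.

1 1 3 3

C = [0, 1/2, 1/2, 1]
j=0: u_0=7/30 ∈ [0, 1/2) → index 1
j=1: u_1=29/60 ∈ [0, 1/2) → index 1
j=2: u_2=11/15 ∈ [1/2, 1) → index 3
j=3: u_3=59/60 ∈ [1/2, 1) → index 3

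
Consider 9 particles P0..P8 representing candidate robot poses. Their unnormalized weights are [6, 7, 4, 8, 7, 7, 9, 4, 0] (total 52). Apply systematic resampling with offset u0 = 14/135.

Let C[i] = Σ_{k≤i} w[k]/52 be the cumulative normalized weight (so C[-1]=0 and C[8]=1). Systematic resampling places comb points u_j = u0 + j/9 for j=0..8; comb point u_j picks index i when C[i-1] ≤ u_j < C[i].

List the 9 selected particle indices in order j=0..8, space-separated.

0 1 2 3 4 5 6 6 7

C = [3/26, 1/4, 17/52, 25/52, 8/13, 3/4, 12/13, 1, 1]
j=0: u_0=14/135 ∈ [0, 3/26) → index 0
j=1: u_1=29/135 ∈ [3/26, 1/4) → index 1
j=2: u_2=44/135 ∈ [1/4, 17/52) → index 2
j=3: u_3=59/135 ∈ [17/52, 25/52) → index 3
j=4: u_4=74/135 ∈ [25/52, 8/13) → index 4
j=5: u_5=89/135 ∈ [8/13, 3/4) → index 5
j=6: u_6=104/135 ∈ [3/4, 12/13) → index 6
j=7: u_7=119/135 ∈ [3/4, 12/13) → index 6
j=8: u_8=134/135 ∈ [12/13, 1) → index 7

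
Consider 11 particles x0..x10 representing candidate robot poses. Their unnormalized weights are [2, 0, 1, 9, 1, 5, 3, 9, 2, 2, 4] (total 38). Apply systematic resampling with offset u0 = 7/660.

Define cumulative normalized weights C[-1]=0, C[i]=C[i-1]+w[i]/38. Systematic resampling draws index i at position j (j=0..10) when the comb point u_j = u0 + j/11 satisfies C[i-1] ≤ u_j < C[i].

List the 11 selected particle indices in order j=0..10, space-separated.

C = [1/19, 1/19, 3/38, 6/19, 13/38, 9/19, 21/38, 15/19, 16/19, 17/19, 1]
j=0: u_0=7/660 ∈ [0, 1/19) → index 0
j=1: u_1=67/660 ∈ [3/38, 6/19) → index 3
j=2: u_2=127/660 ∈ [3/38, 6/19) → index 3
j=3: u_3=17/60 ∈ [3/38, 6/19) → index 3
j=4: u_4=247/660 ∈ [13/38, 9/19) → index 5
j=5: u_5=307/660 ∈ [13/38, 9/19) → index 5
j=6: u_6=367/660 ∈ [21/38, 15/19) → index 7
j=7: u_7=427/660 ∈ [21/38, 15/19) → index 7
j=8: u_8=487/660 ∈ [21/38, 15/19) → index 7
j=9: u_9=547/660 ∈ [15/19, 16/19) → index 8
j=10: u_10=607/660 ∈ [17/19, 1) → index 10

0 3 3 3 5 5 7 7 7 8 10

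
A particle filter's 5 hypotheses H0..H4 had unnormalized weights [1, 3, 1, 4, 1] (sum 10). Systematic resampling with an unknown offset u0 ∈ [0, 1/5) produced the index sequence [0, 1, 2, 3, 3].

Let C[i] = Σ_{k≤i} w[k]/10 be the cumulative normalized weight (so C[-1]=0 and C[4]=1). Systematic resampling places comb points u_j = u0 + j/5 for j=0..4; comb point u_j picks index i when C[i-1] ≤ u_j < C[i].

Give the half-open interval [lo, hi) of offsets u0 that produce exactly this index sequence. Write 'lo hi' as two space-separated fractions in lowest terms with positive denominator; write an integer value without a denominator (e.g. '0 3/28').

C = [1/10, 2/5, 1/2, 9/10, 1]
j=0 picked index 0: u0 ∈ [0, 1/10)
j=1 picked index 1: u0 ∈ [-1/10, 1/5)
j=2 picked index 2: u0 ∈ [0, 1/10)
j=3 picked index 3: u0 ∈ [-1/10, 3/10)
j=4 picked index 3: u0 ∈ [-3/10, 1/10)
intersection: [0, 1/10)

0 1/10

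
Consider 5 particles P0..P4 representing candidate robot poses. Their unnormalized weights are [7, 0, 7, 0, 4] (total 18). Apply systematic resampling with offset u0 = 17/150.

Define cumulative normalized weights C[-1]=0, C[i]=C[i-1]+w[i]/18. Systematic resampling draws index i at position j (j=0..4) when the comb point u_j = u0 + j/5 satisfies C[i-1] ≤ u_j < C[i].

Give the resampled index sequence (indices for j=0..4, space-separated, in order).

0 0 2 2 4

C = [7/18, 7/18, 7/9, 7/9, 1]
j=0: u_0=17/150 ∈ [0, 7/18) → index 0
j=1: u_1=47/150 ∈ [0, 7/18) → index 0
j=2: u_2=77/150 ∈ [7/18, 7/9) → index 2
j=3: u_3=107/150 ∈ [7/18, 7/9) → index 2
j=4: u_4=137/150 ∈ [7/9, 1) → index 4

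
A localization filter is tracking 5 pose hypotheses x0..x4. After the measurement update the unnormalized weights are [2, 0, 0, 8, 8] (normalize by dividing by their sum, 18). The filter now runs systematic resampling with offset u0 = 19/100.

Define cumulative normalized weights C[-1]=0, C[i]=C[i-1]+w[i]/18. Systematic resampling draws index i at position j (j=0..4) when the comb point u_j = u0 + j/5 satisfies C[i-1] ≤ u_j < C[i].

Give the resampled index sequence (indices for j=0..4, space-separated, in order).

C = [1/9, 1/9, 1/9, 5/9, 1]
j=0: u_0=19/100 ∈ [1/9, 5/9) → index 3
j=1: u_1=39/100 ∈ [1/9, 5/9) → index 3
j=2: u_2=59/100 ∈ [5/9, 1) → index 4
j=3: u_3=79/100 ∈ [5/9, 1) → index 4
j=4: u_4=99/100 ∈ [5/9, 1) → index 4

3 3 4 4 4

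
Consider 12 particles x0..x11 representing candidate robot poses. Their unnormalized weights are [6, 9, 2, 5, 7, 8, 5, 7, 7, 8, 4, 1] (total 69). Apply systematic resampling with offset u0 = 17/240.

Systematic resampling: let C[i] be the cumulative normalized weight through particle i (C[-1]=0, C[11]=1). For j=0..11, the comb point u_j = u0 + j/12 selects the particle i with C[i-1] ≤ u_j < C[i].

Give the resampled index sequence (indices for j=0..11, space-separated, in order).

0 1 2 4 4 5 6 7 8 9 9 11

C = [2/23, 5/23, 17/69, 22/69, 29/69, 37/69, 14/23, 49/69, 56/69, 64/69, 68/69, 1]
j=0: u_0=17/240 ∈ [0, 2/23) → index 0
j=1: u_1=37/240 ∈ [2/23, 5/23) → index 1
j=2: u_2=19/80 ∈ [5/23, 17/69) → index 2
j=3: u_3=77/240 ∈ [22/69, 29/69) → index 4
j=4: u_4=97/240 ∈ [22/69, 29/69) → index 4
j=5: u_5=39/80 ∈ [29/69, 37/69) → index 5
j=6: u_6=137/240 ∈ [37/69, 14/23) → index 6
j=7: u_7=157/240 ∈ [14/23, 49/69) → index 7
j=8: u_8=59/80 ∈ [49/69, 56/69) → index 8
j=9: u_9=197/240 ∈ [56/69, 64/69) → index 9
j=10: u_10=217/240 ∈ [56/69, 64/69) → index 9
j=11: u_11=79/80 ∈ [68/69, 1) → index 11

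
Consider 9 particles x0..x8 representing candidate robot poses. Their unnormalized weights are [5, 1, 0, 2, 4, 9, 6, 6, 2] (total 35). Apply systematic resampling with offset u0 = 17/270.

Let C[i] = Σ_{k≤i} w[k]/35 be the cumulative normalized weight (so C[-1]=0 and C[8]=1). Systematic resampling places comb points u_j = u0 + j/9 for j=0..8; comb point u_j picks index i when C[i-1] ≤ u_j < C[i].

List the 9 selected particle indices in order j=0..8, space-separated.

C = [1/7, 6/35, 6/35, 8/35, 12/35, 3/5, 27/35, 33/35, 1]
j=0: u_0=17/270 ∈ [0, 1/7) → index 0
j=1: u_1=47/270 ∈ [6/35, 8/35) → index 3
j=2: u_2=77/270 ∈ [8/35, 12/35) → index 4
j=3: u_3=107/270 ∈ [12/35, 3/5) → index 5
j=4: u_4=137/270 ∈ [12/35, 3/5) → index 5
j=5: u_5=167/270 ∈ [3/5, 27/35) → index 6
j=6: u_6=197/270 ∈ [3/5, 27/35) → index 6
j=7: u_7=227/270 ∈ [27/35, 33/35) → index 7
j=8: u_8=257/270 ∈ [33/35, 1) → index 8

0 3 4 5 5 6 6 7 8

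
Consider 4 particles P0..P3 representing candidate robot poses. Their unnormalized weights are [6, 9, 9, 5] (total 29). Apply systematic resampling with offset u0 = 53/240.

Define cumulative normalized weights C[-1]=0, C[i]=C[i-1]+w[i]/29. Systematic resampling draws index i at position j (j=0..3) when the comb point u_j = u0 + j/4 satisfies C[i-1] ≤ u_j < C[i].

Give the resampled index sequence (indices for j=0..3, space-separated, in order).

C = [6/29, 15/29, 24/29, 1]
j=0: u_0=53/240 ∈ [6/29, 15/29) → index 1
j=1: u_1=113/240 ∈ [6/29, 15/29) → index 1
j=2: u_2=173/240 ∈ [15/29, 24/29) → index 2
j=3: u_3=233/240 ∈ [24/29, 1) → index 3

1 1 2 3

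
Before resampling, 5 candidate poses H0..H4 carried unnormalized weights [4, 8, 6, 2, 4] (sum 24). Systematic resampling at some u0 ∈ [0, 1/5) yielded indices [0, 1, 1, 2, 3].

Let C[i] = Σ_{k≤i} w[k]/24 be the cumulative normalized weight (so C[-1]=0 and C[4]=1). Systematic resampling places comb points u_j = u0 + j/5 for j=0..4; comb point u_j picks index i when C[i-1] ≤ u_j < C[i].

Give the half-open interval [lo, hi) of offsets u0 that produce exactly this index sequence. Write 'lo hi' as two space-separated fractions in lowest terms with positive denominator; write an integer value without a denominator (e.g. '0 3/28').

0 1/30

C = [1/6, 1/2, 3/4, 5/6, 1]
j=0 picked index 0: u0 ∈ [0, 1/6)
j=1 picked index 1: u0 ∈ [-1/30, 3/10)
j=2 picked index 1: u0 ∈ [-7/30, 1/10)
j=3 picked index 2: u0 ∈ [-1/10, 3/20)
j=4 picked index 3: u0 ∈ [-1/20, 1/30)
intersection: [0, 1/30)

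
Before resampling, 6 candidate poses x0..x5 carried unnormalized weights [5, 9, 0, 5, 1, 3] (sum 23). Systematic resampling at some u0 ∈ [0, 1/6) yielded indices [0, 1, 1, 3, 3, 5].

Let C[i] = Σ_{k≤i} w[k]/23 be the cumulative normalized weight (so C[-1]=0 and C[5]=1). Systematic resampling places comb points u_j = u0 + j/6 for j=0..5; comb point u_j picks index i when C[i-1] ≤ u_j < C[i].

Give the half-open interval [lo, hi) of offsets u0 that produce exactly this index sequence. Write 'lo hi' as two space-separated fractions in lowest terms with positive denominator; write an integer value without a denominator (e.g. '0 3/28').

5/46 11/69

C = [5/23, 14/23, 14/23, 19/23, 20/23, 1]
j=0 picked index 0: u0 ∈ [0, 5/23)
j=1 picked index 1: u0 ∈ [7/138, 61/138)
j=2 picked index 1: u0 ∈ [-8/69, 19/69)
j=3 picked index 3: u0 ∈ [5/46, 15/46)
j=4 picked index 3: u0 ∈ [-4/69, 11/69)
j=5 picked index 5: u0 ∈ [5/138, 1/6)
intersection: [5/46, 11/69)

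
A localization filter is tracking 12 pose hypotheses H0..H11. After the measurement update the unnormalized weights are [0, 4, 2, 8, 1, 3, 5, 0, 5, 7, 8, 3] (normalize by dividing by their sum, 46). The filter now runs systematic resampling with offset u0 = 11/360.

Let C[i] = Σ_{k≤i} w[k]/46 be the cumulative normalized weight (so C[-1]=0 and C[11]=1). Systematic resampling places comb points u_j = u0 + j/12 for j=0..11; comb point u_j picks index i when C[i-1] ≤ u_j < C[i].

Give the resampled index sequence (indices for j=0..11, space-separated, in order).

1 2 3 3 5 6 8 9 9 10 10 11

C = [0, 2/23, 3/23, 7/23, 15/46, 9/23, 1/2, 1/2, 14/23, 35/46, 43/46, 1]
j=0: u_0=11/360 ∈ [0, 2/23) → index 1
j=1: u_1=41/360 ∈ [2/23, 3/23) → index 2
j=2: u_2=71/360 ∈ [3/23, 7/23) → index 3
j=3: u_3=101/360 ∈ [3/23, 7/23) → index 3
j=4: u_4=131/360 ∈ [15/46, 9/23) → index 5
j=5: u_5=161/360 ∈ [9/23, 1/2) → index 6
j=6: u_6=191/360 ∈ [1/2, 14/23) → index 8
j=7: u_7=221/360 ∈ [14/23, 35/46) → index 9
j=8: u_8=251/360 ∈ [14/23, 35/46) → index 9
j=9: u_9=281/360 ∈ [35/46, 43/46) → index 10
j=10: u_10=311/360 ∈ [35/46, 43/46) → index 10
j=11: u_11=341/360 ∈ [43/46, 1) → index 11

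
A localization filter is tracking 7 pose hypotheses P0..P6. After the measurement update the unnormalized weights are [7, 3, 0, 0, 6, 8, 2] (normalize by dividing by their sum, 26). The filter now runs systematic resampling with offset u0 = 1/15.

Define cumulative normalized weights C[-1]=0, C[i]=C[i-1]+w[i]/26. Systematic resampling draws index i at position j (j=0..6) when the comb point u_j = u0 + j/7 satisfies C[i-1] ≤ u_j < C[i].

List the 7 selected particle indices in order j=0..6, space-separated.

C = [7/26, 5/13, 5/13, 5/13, 8/13, 12/13, 1]
j=0: u_0=1/15 ∈ [0, 7/26) → index 0
j=1: u_1=22/105 ∈ [0, 7/26) → index 0
j=2: u_2=37/105 ∈ [7/26, 5/13) → index 1
j=3: u_3=52/105 ∈ [5/13, 8/13) → index 4
j=4: u_4=67/105 ∈ [8/13, 12/13) → index 5
j=5: u_5=82/105 ∈ [8/13, 12/13) → index 5
j=6: u_6=97/105 ∈ [12/13, 1) → index 6

0 0 1 4 5 5 6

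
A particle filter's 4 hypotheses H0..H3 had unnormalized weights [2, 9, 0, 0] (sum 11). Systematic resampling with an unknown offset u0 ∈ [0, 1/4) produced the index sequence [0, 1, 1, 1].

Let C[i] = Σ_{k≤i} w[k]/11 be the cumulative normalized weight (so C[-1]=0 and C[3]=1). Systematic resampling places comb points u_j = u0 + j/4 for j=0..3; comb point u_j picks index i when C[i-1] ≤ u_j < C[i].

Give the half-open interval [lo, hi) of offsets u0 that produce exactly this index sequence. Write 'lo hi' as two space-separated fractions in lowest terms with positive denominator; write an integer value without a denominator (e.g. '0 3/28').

C = [2/11, 1, 1, 1]
j=0 picked index 0: u0 ∈ [0, 2/11)
j=1 picked index 1: u0 ∈ [-3/44, 3/4)
j=2 picked index 1: u0 ∈ [-7/22, 1/2)
j=3 picked index 1: u0 ∈ [-25/44, 1/4)
intersection: [0, 2/11)

0 2/11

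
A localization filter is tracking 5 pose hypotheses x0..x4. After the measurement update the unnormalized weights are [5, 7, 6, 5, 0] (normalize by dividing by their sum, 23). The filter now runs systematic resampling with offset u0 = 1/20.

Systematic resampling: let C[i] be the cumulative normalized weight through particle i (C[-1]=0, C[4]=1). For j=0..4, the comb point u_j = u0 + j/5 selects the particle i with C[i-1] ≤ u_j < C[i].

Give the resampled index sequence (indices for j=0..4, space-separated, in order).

C = [5/23, 12/23, 18/23, 1, 1]
j=0: u_0=1/20 ∈ [0, 5/23) → index 0
j=1: u_1=1/4 ∈ [5/23, 12/23) → index 1
j=2: u_2=9/20 ∈ [5/23, 12/23) → index 1
j=3: u_3=13/20 ∈ [12/23, 18/23) → index 2
j=4: u_4=17/20 ∈ [18/23, 1) → index 3

0 1 1 2 3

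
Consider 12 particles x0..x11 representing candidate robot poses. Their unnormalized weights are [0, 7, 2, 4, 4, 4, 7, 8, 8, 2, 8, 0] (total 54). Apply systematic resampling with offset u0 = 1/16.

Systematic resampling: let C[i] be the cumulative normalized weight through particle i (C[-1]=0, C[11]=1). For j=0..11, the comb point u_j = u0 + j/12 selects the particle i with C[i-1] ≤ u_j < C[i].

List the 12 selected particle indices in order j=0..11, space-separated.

1 2 3 4 6 6 7 7 8 8 10 10

C = [0, 7/54, 1/6, 13/54, 17/54, 7/18, 14/27, 2/3, 22/27, 23/27, 1, 1]
j=0: u_0=1/16 ∈ [0, 7/54) → index 1
j=1: u_1=7/48 ∈ [7/54, 1/6) → index 2
j=2: u_2=11/48 ∈ [1/6, 13/54) → index 3
j=3: u_3=5/16 ∈ [13/54, 17/54) → index 4
j=4: u_4=19/48 ∈ [7/18, 14/27) → index 6
j=5: u_5=23/48 ∈ [7/18, 14/27) → index 6
j=6: u_6=9/16 ∈ [14/27, 2/3) → index 7
j=7: u_7=31/48 ∈ [14/27, 2/3) → index 7
j=8: u_8=35/48 ∈ [2/3, 22/27) → index 8
j=9: u_9=13/16 ∈ [2/3, 22/27) → index 8
j=10: u_10=43/48 ∈ [23/27, 1) → index 10
j=11: u_11=47/48 ∈ [23/27, 1) → index 10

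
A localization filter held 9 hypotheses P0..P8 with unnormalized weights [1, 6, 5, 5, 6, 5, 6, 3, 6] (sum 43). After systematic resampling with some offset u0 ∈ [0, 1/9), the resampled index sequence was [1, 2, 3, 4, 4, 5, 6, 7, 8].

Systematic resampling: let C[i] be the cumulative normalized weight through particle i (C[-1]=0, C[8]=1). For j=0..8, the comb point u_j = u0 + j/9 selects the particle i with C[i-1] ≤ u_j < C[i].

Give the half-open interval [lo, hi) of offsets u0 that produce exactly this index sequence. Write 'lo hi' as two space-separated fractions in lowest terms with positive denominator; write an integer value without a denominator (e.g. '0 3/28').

C = [1/43, 7/43, 12/43, 17/43, 23/43, 28/43, 34/43, 37/43, 1]
j=0 picked index 1: u0 ∈ [1/43, 7/43)
j=1 picked index 2: u0 ∈ [20/387, 65/387)
j=2 picked index 3: u0 ∈ [22/387, 67/387)
j=3 picked index 4: u0 ∈ [8/129, 26/129)
j=4 picked index 4: u0 ∈ [-19/387, 35/387)
j=5 picked index 5: u0 ∈ [-8/387, 37/387)
j=6 picked index 6: u0 ∈ [-2/129, 16/129)
j=7 picked index 7: u0 ∈ [5/387, 32/387)
j=8 picked index 8: u0 ∈ [-11/387, 1/9)
intersection: [8/129, 32/387)

8/129 32/387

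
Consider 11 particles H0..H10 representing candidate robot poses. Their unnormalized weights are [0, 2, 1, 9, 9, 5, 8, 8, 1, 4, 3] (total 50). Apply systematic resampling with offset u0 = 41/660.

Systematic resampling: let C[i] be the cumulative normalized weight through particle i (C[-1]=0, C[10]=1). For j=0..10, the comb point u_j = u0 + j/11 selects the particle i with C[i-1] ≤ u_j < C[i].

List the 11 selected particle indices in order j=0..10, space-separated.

C = [0, 1/25, 3/50, 6/25, 21/50, 13/25, 17/25, 21/25, 43/50, 47/50, 1]
j=0: u_0=41/660 ∈ [3/50, 6/25) → index 3
j=1: u_1=101/660 ∈ [3/50, 6/25) → index 3
j=2: u_2=161/660 ∈ [6/25, 21/50) → index 4
j=3: u_3=221/660 ∈ [6/25, 21/50) → index 4
j=4: u_4=281/660 ∈ [21/50, 13/25) → index 5
j=5: u_5=31/60 ∈ [21/50, 13/25) → index 5
j=6: u_6=401/660 ∈ [13/25, 17/25) → index 6
j=7: u_7=461/660 ∈ [17/25, 21/25) → index 7
j=8: u_8=521/660 ∈ [17/25, 21/25) → index 7
j=9: u_9=581/660 ∈ [43/50, 47/50) → index 9
j=10: u_10=641/660 ∈ [47/50, 1) → index 10

3 3 4 4 5 5 6 7 7 9 10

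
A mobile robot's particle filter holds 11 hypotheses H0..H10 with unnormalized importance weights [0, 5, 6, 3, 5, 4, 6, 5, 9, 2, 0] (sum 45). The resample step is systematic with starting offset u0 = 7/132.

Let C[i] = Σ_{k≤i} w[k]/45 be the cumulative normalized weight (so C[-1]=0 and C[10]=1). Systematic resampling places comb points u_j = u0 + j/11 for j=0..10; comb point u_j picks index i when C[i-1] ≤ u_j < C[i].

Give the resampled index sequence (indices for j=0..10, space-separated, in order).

1 2 2 4 4 5 6 7 8 8 9

C = [0, 1/9, 11/45, 14/45, 19/45, 23/45, 29/45, 34/45, 43/45, 1, 1]
j=0: u_0=7/132 ∈ [0, 1/9) → index 1
j=1: u_1=19/132 ∈ [1/9, 11/45) → index 2
j=2: u_2=31/132 ∈ [1/9, 11/45) → index 2
j=3: u_3=43/132 ∈ [14/45, 19/45) → index 4
j=4: u_4=5/12 ∈ [14/45, 19/45) → index 4
j=5: u_5=67/132 ∈ [19/45, 23/45) → index 5
j=6: u_6=79/132 ∈ [23/45, 29/45) → index 6
j=7: u_7=91/132 ∈ [29/45, 34/45) → index 7
j=8: u_8=103/132 ∈ [34/45, 43/45) → index 8
j=9: u_9=115/132 ∈ [34/45, 43/45) → index 8
j=10: u_10=127/132 ∈ [43/45, 1) → index 9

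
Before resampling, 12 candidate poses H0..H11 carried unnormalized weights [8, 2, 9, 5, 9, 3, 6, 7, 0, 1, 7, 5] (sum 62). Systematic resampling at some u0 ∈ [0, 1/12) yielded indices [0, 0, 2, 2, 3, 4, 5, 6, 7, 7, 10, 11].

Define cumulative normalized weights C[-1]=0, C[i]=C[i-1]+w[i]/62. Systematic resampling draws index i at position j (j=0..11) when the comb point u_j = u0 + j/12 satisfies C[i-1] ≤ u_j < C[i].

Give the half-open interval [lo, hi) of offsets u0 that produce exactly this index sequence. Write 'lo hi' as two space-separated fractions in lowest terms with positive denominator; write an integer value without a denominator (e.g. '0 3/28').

1/31 5/124

C = [4/31, 5/31, 19/62, 12/31, 33/62, 18/31, 21/31, 49/62, 49/62, 25/31, 57/62, 1]
j=0 picked index 0: u0 ∈ [0, 4/31)
j=1 picked index 0: u0 ∈ [-1/12, 17/372)
j=2 picked index 2: u0 ∈ [-1/186, 13/93)
j=3 picked index 2: u0 ∈ [-11/124, 7/124)
j=4 picked index 3: u0 ∈ [-5/186, 5/93)
j=5 picked index 4: u0 ∈ [-11/372, 43/372)
j=6 picked index 5: u0 ∈ [1/31, 5/62)
j=7 picked index 6: u0 ∈ [-1/372, 35/372)
j=8 picked index 7: u0 ∈ [1/93, 23/186)
j=9 picked index 7: u0 ∈ [-9/124, 5/124)
j=10 picked index 10: u0 ∈ [-5/186, 8/93)
j=11 picked index 11: u0 ∈ [1/372, 1/12)
intersection: [1/31, 5/124)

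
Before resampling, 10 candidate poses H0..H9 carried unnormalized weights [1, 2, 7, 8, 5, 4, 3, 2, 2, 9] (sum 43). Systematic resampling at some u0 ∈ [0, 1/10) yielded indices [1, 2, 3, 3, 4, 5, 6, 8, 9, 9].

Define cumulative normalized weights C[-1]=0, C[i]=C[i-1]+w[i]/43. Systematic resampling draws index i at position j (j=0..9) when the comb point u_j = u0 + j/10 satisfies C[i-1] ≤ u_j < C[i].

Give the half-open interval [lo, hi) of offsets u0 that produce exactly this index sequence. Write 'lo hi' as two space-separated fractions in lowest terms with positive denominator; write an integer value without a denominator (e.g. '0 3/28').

C = [1/43, 3/43, 10/43, 18/43, 23/43, 27/43, 30/43, 32/43, 34/43, 1]
j=0 picked index 1: u0 ∈ [1/43, 3/43)
j=1 picked index 2: u0 ∈ [-13/430, 57/430)
j=2 picked index 3: u0 ∈ [7/215, 47/215)
j=3 picked index 3: u0 ∈ [-29/430, 51/430)
j=4 picked index 4: u0 ∈ [4/215, 29/215)
j=5 picked index 5: u0 ∈ [3/86, 11/86)
j=6 picked index 6: u0 ∈ [6/215, 21/215)
j=7 picked index 8: u0 ∈ [19/430, 39/430)
j=8 picked index 9: u0 ∈ [-2/215, 1/5)
j=9 picked index 9: u0 ∈ [-47/430, 1/10)
intersection: [19/430, 3/43)

19/430 3/43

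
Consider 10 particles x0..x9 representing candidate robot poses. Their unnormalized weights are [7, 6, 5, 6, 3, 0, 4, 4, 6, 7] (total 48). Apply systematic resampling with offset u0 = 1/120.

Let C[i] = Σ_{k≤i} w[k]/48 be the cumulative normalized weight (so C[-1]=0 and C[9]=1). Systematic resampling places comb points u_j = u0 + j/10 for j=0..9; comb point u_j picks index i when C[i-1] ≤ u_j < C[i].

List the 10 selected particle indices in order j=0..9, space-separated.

0 0 1 2 3 4 6 7 8 9

C = [7/48, 13/48, 3/8, 1/2, 9/16, 9/16, 31/48, 35/48, 41/48, 1]
j=0: u_0=1/120 ∈ [0, 7/48) → index 0
j=1: u_1=13/120 ∈ [0, 7/48) → index 0
j=2: u_2=5/24 ∈ [7/48, 13/48) → index 1
j=3: u_3=37/120 ∈ [13/48, 3/8) → index 2
j=4: u_4=49/120 ∈ [3/8, 1/2) → index 3
j=5: u_5=61/120 ∈ [1/2, 9/16) → index 4
j=6: u_6=73/120 ∈ [9/16, 31/48) → index 6
j=7: u_7=17/24 ∈ [31/48, 35/48) → index 7
j=8: u_8=97/120 ∈ [35/48, 41/48) → index 8
j=9: u_9=109/120 ∈ [41/48, 1) → index 9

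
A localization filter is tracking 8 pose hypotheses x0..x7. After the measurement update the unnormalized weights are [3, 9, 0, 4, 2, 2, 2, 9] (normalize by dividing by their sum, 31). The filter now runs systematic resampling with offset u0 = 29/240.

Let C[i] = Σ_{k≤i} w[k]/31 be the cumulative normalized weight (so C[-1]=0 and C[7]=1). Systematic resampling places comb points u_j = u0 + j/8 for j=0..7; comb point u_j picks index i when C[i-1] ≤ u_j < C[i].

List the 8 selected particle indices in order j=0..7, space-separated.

1 1 1 3 5 7 7 7

C = [3/31, 12/31, 12/31, 16/31, 18/31, 20/31, 22/31, 1]
j=0: u_0=29/240 ∈ [3/31, 12/31) → index 1
j=1: u_1=59/240 ∈ [3/31, 12/31) → index 1
j=2: u_2=89/240 ∈ [3/31, 12/31) → index 1
j=3: u_3=119/240 ∈ [12/31, 16/31) → index 3
j=4: u_4=149/240 ∈ [18/31, 20/31) → index 5
j=5: u_5=179/240 ∈ [22/31, 1) → index 7
j=6: u_6=209/240 ∈ [22/31, 1) → index 7
j=7: u_7=239/240 ∈ [22/31, 1) → index 7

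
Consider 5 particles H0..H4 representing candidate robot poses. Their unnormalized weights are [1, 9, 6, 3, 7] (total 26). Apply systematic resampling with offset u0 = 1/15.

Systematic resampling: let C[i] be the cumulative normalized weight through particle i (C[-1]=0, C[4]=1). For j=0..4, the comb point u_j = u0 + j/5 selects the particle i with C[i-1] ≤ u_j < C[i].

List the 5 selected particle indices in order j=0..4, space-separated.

1 1 2 3 4

C = [1/26, 5/13, 8/13, 19/26, 1]
j=0: u_0=1/15 ∈ [1/26, 5/13) → index 1
j=1: u_1=4/15 ∈ [1/26, 5/13) → index 1
j=2: u_2=7/15 ∈ [5/13, 8/13) → index 2
j=3: u_3=2/3 ∈ [8/13, 19/26) → index 3
j=4: u_4=13/15 ∈ [19/26, 1) → index 4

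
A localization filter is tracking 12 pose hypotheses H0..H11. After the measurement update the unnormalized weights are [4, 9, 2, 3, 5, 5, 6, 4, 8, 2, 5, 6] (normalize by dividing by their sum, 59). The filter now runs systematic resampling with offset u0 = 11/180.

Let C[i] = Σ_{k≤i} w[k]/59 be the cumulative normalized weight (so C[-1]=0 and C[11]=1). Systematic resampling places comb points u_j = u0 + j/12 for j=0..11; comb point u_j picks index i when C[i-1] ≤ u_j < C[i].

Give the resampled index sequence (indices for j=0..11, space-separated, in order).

C = [4/59, 13/59, 15/59, 18/59, 23/59, 28/59, 34/59, 38/59, 46/59, 48/59, 53/59, 1]
j=0: u_0=11/180 ∈ [0, 4/59) → index 0
j=1: u_1=13/90 ∈ [4/59, 13/59) → index 1
j=2: u_2=41/180 ∈ [13/59, 15/59) → index 2
j=3: u_3=14/45 ∈ [18/59, 23/59) → index 4
j=4: u_4=71/180 ∈ [23/59, 28/59) → index 5
j=5: u_5=43/90 ∈ [28/59, 34/59) → index 6
j=6: u_6=101/180 ∈ [28/59, 34/59) → index 6
j=7: u_7=29/45 ∈ [38/59, 46/59) → index 8
j=8: u_8=131/180 ∈ [38/59, 46/59) → index 8
j=9: u_9=73/90 ∈ [46/59, 48/59) → index 9
j=10: u_10=161/180 ∈ [48/59, 53/59) → index 10
j=11: u_11=44/45 ∈ [53/59, 1) → index 11

0 1 2 4 5 6 6 8 8 9 10 11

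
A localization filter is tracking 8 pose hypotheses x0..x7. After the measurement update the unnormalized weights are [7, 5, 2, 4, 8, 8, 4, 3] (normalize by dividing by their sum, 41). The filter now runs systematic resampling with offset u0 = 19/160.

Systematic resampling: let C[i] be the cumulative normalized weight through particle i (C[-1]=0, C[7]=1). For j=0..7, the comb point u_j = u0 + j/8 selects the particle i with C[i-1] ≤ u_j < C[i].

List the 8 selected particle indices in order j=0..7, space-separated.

C = [7/41, 12/41, 14/41, 18/41, 26/41, 34/41, 38/41, 1]
j=0: u_0=19/160 ∈ [0, 7/41) → index 0
j=1: u_1=39/160 ∈ [7/41, 12/41) → index 1
j=2: u_2=59/160 ∈ [14/41, 18/41) → index 3
j=3: u_3=79/160 ∈ [18/41, 26/41) → index 4
j=4: u_4=99/160 ∈ [18/41, 26/41) → index 4
j=5: u_5=119/160 ∈ [26/41, 34/41) → index 5
j=6: u_6=139/160 ∈ [34/41, 38/41) → index 6
j=7: u_7=159/160 ∈ [38/41, 1) → index 7

0 1 3 4 4 5 6 7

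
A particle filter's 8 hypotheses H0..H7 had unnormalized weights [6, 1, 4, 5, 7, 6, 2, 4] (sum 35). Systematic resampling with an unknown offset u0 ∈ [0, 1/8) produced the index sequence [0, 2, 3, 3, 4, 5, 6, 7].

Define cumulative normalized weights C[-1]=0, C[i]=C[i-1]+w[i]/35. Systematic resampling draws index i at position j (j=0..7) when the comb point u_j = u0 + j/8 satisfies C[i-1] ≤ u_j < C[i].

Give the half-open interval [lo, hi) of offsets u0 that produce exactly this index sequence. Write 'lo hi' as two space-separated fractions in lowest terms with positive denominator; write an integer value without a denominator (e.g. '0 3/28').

C = [6/35, 1/5, 11/35, 16/35, 23/35, 29/35, 31/35, 1]
j=0 picked index 0: u0 ∈ [0, 6/35)
j=1 picked index 2: u0 ∈ [3/40, 53/280)
j=2 picked index 3: u0 ∈ [9/140, 29/140)
j=3 picked index 3: u0 ∈ [-17/280, 23/280)
j=4 picked index 4: u0 ∈ [-3/70, 11/70)
j=5 picked index 5: u0 ∈ [9/280, 57/280)
j=6 picked index 6: u0 ∈ [11/140, 19/140)
j=7 picked index 7: u0 ∈ [3/280, 1/8)
intersection: [11/140, 23/280)

11/140 23/280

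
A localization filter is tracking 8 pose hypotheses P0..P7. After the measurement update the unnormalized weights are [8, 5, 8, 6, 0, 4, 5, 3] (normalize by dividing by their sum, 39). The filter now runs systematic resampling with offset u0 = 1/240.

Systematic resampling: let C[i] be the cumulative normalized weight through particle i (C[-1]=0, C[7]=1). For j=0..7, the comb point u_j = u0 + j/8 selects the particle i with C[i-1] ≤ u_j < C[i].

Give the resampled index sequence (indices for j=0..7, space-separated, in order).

0 0 1 2 2 3 5 6

C = [8/39, 1/3, 7/13, 9/13, 9/13, 31/39, 12/13, 1]
j=0: u_0=1/240 ∈ [0, 8/39) → index 0
j=1: u_1=31/240 ∈ [0, 8/39) → index 0
j=2: u_2=61/240 ∈ [8/39, 1/3) → index 1
j=3: u_3=91/240 ∈ [1/3, 7/13) → index 2
j=4: u_4=121/240 ∈ [1/3, 7/13) → index 2
j=5: u_5=151/240 ∈ [7/13, 9/13) → index 3
j=6: u_6=181/240 ∈ [9/13, 31/39) → index 5
j=7: u_7=211/240 ∈ [31/39, 12/13) → index 6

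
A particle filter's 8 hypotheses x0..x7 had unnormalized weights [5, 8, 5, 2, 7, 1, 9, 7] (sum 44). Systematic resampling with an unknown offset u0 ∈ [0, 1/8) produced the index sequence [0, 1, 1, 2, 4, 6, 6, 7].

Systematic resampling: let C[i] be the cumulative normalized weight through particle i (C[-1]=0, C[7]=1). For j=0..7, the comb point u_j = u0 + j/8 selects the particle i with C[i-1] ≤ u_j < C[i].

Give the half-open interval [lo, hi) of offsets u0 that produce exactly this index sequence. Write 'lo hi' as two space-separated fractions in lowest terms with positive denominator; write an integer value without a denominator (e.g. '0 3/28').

C = [5/44, 13/44, 9/22, 5/11, 27/44, 7/11, 37/44, 1]
j=0 picked index 0: u0 ∈ [0, 5/44)
j=1 picked index 1: u0 ∈ [-1/88, 15/88)
j=2 picked index 1: u0 ∈ [-3/22, 1/22)
j=3 picked index 2: u0 ∈ [-7/88, 3/88)
j=4 picked index 4: u0 ∈ [-1/22, 5/44)
j=5 picked index 6: u0 ∈ [1/88, 19/88)
j=6 picked index 6: u0 ∈ [-5/44, 1/11)
j=7 picked index 7: u0 ∈ [-3/88, 1/8)
intersection: [1/88, 3/88)

1/88 3/88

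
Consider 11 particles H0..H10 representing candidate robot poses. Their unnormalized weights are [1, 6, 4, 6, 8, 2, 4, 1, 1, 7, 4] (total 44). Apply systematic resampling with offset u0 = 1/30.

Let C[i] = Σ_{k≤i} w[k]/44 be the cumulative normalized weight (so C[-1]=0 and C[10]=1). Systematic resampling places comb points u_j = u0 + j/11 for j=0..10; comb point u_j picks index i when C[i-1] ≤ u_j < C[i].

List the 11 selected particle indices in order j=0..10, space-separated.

1 1 2 3 4 4 5 6 9 9 10

C = [1/44, 7/44, 1/4, 17/44, 25/44, 27/44, 31/44, 8/11, 3/4, 10/11, 1]
j=0: u_0=1/30 ∈ [1/44, 7/44) → index 1
j=1: u_1=41/330 ∈ [1/44, 7/44) → index 1
j=2: u_2=71/330 ∈ [7/44, 1/4) → index 2
j=3: u_3=101/330 ∈ [1/4, 17/44) → index 3
j=4: u_4=131/330 ∈ [17/44, 25/44) → index 4
j=5: u_5=161/330 ∈ [17/44, 25/44) → index 4
j=6: u_6=191/330 ∈ [25/44, 27/44) → index 5
j=7: u_7=221/330 ∈ [27/44, 31/44) → index 6
j=8: u_8=251/330 ∈ [3/4, 10/11) → index 9
j=9: u_9=281/330 ∈ [3/4, 10/11) → index 9
j=10: u_10=311/330 ∈ [10/11, 1) → index 10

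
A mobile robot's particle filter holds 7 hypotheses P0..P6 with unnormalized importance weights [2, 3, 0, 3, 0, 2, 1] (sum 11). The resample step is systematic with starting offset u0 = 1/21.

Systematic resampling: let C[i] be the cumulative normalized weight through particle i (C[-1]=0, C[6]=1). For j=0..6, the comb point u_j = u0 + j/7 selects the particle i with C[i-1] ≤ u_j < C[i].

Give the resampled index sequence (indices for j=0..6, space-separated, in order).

C = [2/11, 5/11, 5/11, 8/11, 8/11, 10/11, 1]
j=0: u_0=1/21 ∈ [0, 2/11) → index 0
j=1: u_1=4/21 ∈ [2/11, 5/11) → index 1
j=2: u_2=1/3 ∈ [2/11, 5/11) → index 1
j=3: u_3=10/21 ∈ [5/11, 8/11) → index 3
j=4: u_4=13/21 ∈ [5/11, 8/11) → index 3
j=5: u_5=16/21 ∈ [8/11, 10/11) → index 5
j=6: u_6=19/21 ∈ [8/11, 10/11) → index 5

0 1 1 3 3 5 5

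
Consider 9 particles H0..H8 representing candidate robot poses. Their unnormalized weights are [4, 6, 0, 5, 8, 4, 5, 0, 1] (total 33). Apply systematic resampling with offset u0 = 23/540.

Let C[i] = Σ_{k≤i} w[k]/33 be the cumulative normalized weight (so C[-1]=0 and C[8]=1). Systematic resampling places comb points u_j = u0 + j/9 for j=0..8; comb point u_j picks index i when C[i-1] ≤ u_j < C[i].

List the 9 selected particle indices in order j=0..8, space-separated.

C = [4/33, 10/33, 10/33, 5/11, 23/33, 9/11, 32/33, 32/33, 1]
j=0: u_0=23/540 ∈ [0, 4/33) → index 0
j=1: u_1=83/540 ∈ [4/33, 10/33) → index 1
j=2: u_2=143/540 ∈ [4/33, 10/33) → index 1
j=3: u_3=203/540 ∈ [10/33, 5/11) → index 3
j=4: u_4=263/540 ∈ [5/11, 23/33) → index 4
j=5: u_5=323/540 ∈ [5/11, 23/33) → index 4
j=6: u_6=383/540 ∈ [23/33, 9/11) → index 5
j=7: u_7=443/540 ∈ [9/11, 32/33) → index 6
j=8: u_8=503/540 ∈ [9/11, 32/33) → index 6

0 1 1 3 4 4 5 6 6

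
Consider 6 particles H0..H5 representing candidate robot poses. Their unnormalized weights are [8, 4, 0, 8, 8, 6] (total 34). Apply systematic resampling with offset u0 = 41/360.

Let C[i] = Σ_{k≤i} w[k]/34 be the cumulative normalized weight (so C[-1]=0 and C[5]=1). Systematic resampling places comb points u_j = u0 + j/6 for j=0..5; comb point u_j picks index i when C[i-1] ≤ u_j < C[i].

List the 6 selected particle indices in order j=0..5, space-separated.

C = [4/17, 6/17, 6/17, 10/17, 14/17, 1]
j=0: u_0=41/360 ∈ [0, 4/17) → index 0
j=1: u_1=101/360 ∈ [4/17, 6/17) → index 1
j=2: u_2=161/360 ∈ [6/17, 10/17) → index 3
j=3: u_3=221/360 ∈ [10/17, 14/17) → index 4
j=4: u_4=281/360 ∈ [10/17, 14/17) → index 4
j=5: u_5=341/360 ∈ [14/17, 1) → index 5

0 1 3 4 4 5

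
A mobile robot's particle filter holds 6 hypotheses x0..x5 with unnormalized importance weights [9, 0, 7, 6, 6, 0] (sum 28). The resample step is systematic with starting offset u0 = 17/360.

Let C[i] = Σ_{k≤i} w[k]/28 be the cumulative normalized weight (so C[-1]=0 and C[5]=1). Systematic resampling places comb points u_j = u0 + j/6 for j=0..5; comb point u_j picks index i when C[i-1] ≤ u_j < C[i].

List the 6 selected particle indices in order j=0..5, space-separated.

0 0 2 2 3 4

C = [9/28, 9/28, 4/7, 11/14, 1, 1]
j=0: u_0=17/360 ∈ [0, 9/28) → index 0
j=1: u_1=77/360 ∈ [0, 9/28) → index 0
j=2: u_2=137/360 ∈ [9/28, 4/7) → index 2
j=3: u_3=197/360 ∈ [9/28, 4/7) → index 2
j=4: u_4=257/360 ∈ [4/7, 11/14) → index 3
j=5: u_5=317/360 ∈ [11/14, 1) → index 4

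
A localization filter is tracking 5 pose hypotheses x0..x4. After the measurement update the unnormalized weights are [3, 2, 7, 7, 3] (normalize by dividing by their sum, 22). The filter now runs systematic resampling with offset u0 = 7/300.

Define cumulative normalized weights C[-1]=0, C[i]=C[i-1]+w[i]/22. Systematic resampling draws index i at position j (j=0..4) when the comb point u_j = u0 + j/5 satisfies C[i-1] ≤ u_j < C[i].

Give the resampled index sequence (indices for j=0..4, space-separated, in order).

C = [3/22, 5/22, 6/11, 19/22, 1]
j=0: u_0=7/300 ∈ [0, 3/22) → index 0
j=1: u_1=67/300 ∈ [3/22, 5/22) → index 1
j=2: u_2=127/300 ∈ [5/22, 6/11) → index 2
j=3: u_3=187/300 ∈ [6/11, 19/22) → index 3
j=4: u_4=247/300 ∈ [6/11, 19/22) → index 3

0 1 2 3 3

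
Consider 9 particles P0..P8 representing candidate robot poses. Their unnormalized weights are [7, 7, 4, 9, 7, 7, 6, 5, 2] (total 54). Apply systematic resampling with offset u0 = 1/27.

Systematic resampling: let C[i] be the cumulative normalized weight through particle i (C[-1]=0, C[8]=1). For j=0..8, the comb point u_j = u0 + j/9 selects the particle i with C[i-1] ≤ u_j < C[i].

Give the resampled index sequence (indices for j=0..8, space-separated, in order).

C = [7/54, 7/27, 1/3, 1/2, 17/27, 41/54, 47/54, 26/27, 1]
j=0: u_0=1/27 ∈ [0, 7/54) → index 0
j=1: u_1=4/27 ∈ [7/54, 7/27) → index 1
j=2: u_2=7/27 ∈ [7/27, 1/3) → index 2
j=3: u_3=10/27 ∈ [1/3, 1/2) → index 3
j=4: u_4=13/27 ∈ [1/3, 1/2) → index 3
j=5: u_5=16/27 ∈ [1/2, 17/27) → index 4
j=6: u_6=19/27 ∈ [17/27, 41/54) → index 5
j=7: u_7=22/27 ∈ [41/54, 47/54) → index 6
j=8: u_8=25/27 ∈ [47/54, 26/27) → index 7

0 1 2 3 3 4 5 6 7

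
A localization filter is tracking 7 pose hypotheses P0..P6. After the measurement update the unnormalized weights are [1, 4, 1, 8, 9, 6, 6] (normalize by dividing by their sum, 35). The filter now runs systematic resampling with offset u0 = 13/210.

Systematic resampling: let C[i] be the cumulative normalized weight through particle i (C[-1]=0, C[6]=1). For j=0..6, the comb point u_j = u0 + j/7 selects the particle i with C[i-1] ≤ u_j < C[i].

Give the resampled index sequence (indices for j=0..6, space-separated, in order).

1 3 3 4 4 5 6

C = [1/35, 1/7, 6/35, 2/5, 23/35, 29/35, 1]
j=0: u_0=13/210 ∈ [1/35, 1/7) → index 1
j=1: u_1=43/210 ∈ [6/35, 2/5) → index 3
j=2: u_2=73/210 ∈ [6/35, 2/5) → index 3
j=3: u_3=103/210 ∈ [2/5, 23/35) → index 4
j=4: u_4=19/30 ∈ [2/5, 23/35) → index 4
j=5: u_5=163/210 ∈ [23/35, 29/35) → index 5
j=6: u_6=193/210 ∈ [29/35, 1) → index 6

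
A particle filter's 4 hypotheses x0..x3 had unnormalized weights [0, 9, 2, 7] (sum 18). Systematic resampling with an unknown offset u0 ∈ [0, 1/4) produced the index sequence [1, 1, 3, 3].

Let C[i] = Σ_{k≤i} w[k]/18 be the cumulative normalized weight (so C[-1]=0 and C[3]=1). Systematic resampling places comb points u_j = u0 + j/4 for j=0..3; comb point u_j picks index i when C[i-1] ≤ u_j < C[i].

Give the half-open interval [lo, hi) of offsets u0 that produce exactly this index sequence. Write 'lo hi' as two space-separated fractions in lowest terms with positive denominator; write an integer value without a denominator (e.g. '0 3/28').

C = [0, 1/2, 11/18, 1]
j=0 picked index 1: u0 ∈ [0, 1/2)
j=1 picked index 1: u0 ∈ [-1/4, 1/4)
j=2 picked index 3: u0 ∈ [1/9, 1/2)
j=3 picked index 3: u0 ∈ [-5/36, 1/4)
intersection: [1/9, 1/4)

1/9 1/4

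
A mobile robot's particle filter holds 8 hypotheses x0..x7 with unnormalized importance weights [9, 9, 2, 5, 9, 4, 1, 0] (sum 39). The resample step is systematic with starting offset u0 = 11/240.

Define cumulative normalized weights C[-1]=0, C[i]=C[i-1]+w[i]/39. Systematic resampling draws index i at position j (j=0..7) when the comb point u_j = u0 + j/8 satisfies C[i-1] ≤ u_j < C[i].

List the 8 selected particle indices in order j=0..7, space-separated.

0 0 1 1 3 4 4 5

C = [3/13, 6/13, 20/39, 25/39, 34/39, 38/39, 1, 1]
j=0: u_0=11/240 ∈ [0, 3/13) → index 0
j=1: u_1=41/240 ∈ [0, 3/13) → index 0
j=2: u_2=71/240 ∈ [3/13, 6/13) → index 1
j=3: u_3=101/240 ∈ [3/13, 6/13) → index 1
j=4: u_4=131/240 ∈ [20/39, 25/39) → index 3
j=5: u_5=161/240 ∈ [25/39, 34/39) → index 4
j=6: u_6=191/240 ∈ [25/39, 34/39) → index 4
j=7: u_7=221/240 ∈ [34/39, 38/39) → index 5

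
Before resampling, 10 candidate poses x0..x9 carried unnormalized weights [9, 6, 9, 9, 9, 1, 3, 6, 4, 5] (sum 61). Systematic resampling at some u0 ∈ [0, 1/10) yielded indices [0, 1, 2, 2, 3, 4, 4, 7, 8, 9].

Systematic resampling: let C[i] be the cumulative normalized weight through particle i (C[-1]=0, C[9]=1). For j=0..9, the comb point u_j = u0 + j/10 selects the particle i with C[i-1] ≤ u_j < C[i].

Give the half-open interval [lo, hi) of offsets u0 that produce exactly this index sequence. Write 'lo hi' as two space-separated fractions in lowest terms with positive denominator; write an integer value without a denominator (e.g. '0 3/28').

33/610 27/305

C = [9/61, 15/61, 24/61, 33/61, 42/61, 43/61, 46/61, 52/61, 56/61, 1]
j=0 picked index 0: u0 ∈ [0, 9/61)
j=1 picked index 1: u0 ∈ [29/610, 89/610)
j=2 picked index 2: u0 ∈ [14/305, 59/305)
j=3 picked index 2: u0 ∈ [-33/610, 57/610)
j=4 picked index 3: u0 ∈ [-2/305, 43/305)
j=5 picked index 4: u0 ∈ [5/122, 23/122)
j=6 picked index 4: u0 ∈ [-18/305, 27/305)
j=7 picked index 7: u0 ∈ [33/610, 93/610)
j=8 picked index 8: u0 ∈ [16/305, 36/305)
j=9 picked index 9: u0 ∈ [11/610, 1/10)
intersection: [33/610, 27/305)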